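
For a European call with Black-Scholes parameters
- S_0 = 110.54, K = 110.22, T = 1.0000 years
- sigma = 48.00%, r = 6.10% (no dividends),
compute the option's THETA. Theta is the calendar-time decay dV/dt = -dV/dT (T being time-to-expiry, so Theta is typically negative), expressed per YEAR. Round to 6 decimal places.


Answer: Theta = -12.765676

Derivation:
d1 = 0.3731230791; d2 = -0.1068769209
phi(d1) = 0.3721162590; exp(-qT) = 1.0000000000; exp(-rT) = 0.9408232398
Theta = -S*exp(-qT)*phi(d1)*sigma/(2*sqrt(T)) - r*K*exp(-rT)*N(d2) + q*S*exp(-qT)*N(d1)
N(d1) = 0.6454715788; N(d2) = 0.4574433114; sqrt(T) = 1.0000000000
Term 1 = -110.5400 * 1.0000000000 * 0.3721162590 * 0.4800 / (2 * 1.0000000000) = -9.8720955048
Term 2 = -0.0610 * 110.2200 * 0.9408232398 * 0.4574433114 = -2.8935804410
Term 3 = 0 (no dividend yield, q = 0)
Theta = -9.8720955048 + (-2.8935804410) + (0.0000000000) = -12.765676


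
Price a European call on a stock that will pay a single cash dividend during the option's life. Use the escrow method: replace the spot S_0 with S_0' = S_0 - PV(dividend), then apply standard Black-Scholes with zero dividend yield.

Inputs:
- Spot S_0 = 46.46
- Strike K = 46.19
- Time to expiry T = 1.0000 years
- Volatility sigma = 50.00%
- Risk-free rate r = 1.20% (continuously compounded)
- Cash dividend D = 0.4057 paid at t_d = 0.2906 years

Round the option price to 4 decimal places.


Answer: Price = 9.2607

Derivation:
PV(D) = D * exp(-r * t_d) = 0.4057 * 0.99651887 = 0.40428771
S_0' = S_0 - PV(D) = 46.4600 - 0.40428771 = 46.05571229
d1 = (ln(S_0'/K) + (r + sigma^2/2)*T) / (sigma*sqrt(T)) = 0.26817695
d2 = d1 - sigma*sqrt(T) = -0.23182305
exp(-rT) = 0.98807171
N(d1) = 0.60571844; N(d2) = 0.40833773
C = S_0' * N(d1) - K * exp(-rT) * N(d2) = 46.05571229 * 0.60571844 - 46.1900 * 0.98807171 * 0.40833773 = 9.2607


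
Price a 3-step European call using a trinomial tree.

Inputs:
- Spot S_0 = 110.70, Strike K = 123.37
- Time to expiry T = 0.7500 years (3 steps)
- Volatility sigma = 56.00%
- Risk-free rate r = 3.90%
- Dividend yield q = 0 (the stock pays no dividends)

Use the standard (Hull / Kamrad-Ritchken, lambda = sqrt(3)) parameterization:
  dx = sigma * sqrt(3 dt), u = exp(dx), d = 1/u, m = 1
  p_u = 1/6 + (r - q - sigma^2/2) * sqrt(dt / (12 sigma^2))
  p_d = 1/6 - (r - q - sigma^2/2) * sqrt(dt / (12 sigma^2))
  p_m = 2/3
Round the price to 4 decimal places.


dt = T/N = 0.250000; dx = sigma*sqrt(3*dt) = 0.484974
u = exp(dx) = 1.624133; d = 1/u = 0.615713
p_u = 0.136304, p_m = 0.666667, p_d = 0.197029
Discount per step: exp(-r*dt) = 0.990297
Stock lattice S(k, j) with j the centered position index:
  k=0: S(0,+0) = 110.7000
  k=1: S(1,-1) = 68.1594; S(1,+0) = 110.7000; S(1,+1) = 179.7915
  k=2: S(2,-2) = 41.9667; S(2,-1) = 68.1594; S(2,+0) = 110.7000; S(2,+1) = 179.7915; S(2,+2) = 292.0054
  k=3: S(3,-3) = 25.8394; S(3,-2) = 41.9667; S(3,-1) = 68.1594; S(3,+0) = 110.7000; S(3,+1) = 179.7915; S(3,+2) = 292.0054; S(3,+3) = 474.2556
Terminal payoffs V(N, j) = max(S_T - K, 0):
  V(3,-3) = 0.000000; V(3,-2) = 0.000000; V(3,-1) = 0.000000; V(3,+0) = 0.000000; V(3,+1) = 56.421539; V(3,+2) = 168.635399; V(3,+3) = 350.885648
Backward induction: V(k, j) = exp(-r*dt) * [p_u * V(k+1, j+1) + p_m * V(k+1, j) + p_d * V(k+1, j-1)]
  V(2,-2) = exp(-r*dt) * [p_u*0.000000 + p_m*0.000000 + p_d*0.000000] = 0.000000
  V(2,-1) = exp(-r*dt) * [p_u*0.000000 + p_m*0.000000 + p_d*0.000000] = 0.000000
  V(2,+0) = exp(-r*dt) * [p_u*56.421539 + p_m*0.000000 + p_d*0.000000] = 7.615876
  V(2,+1) = exp(-r*dt) * [p_u*168.635399 + p_m*56.421539 + p_d*0.000000] = 60.012098
  V(2,+2) = exp(-r*dt) * [p_u*350.885648 + p_m*168.635399 + p_d*56.421539] = 169.704768
  V(1,-1) = exp(-r*dt) * [p_u*7.615876 + p_m*0.000000 + p_d*0.000000] = 1.028004
  V(1,+0) = exp(-r*dt) * [p_u*60.012098 + p_m*7.615876 + p_d*0.000000] = 13.128524
  V(1,+1) = exp(-r*dt) * [p_u*169.704768 + p_m*60.012098 + p_d*7.615876] = 64.012914
  V(0,+0) = exp(-r*dt) * [p_u*64.012914 + p_m*13.128524 + p_d*1.028004] = 17.508584

Answer: Price = V(0,0) = 17.5086


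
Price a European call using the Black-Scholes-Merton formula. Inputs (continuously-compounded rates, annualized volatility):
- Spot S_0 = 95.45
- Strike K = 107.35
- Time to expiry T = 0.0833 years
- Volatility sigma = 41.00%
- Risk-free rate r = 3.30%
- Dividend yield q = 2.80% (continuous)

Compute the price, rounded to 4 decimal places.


d1 = (ln(S/K) + (r - q + 0.5*sigma^2) * T) / (sigma * sqrt(T)) = -0.93020533
d2 = d1 - sigma * sqrt(T) = -1.04853846
exp(-rT) = 0.99725487; exp(-qT) = 0.99767032
C = S_0 * exp(-qT) * N(d1) - K * exp(-rT) * N(d2)
N(d1) = 0.17613239; N(d2) = 0.14719530
C = 95.4500 * 0.99767032 * 0.17613239 - 107.3500 * 0.99725487 * 0.14719530 = 1.0146

Answer: Price = 1.0146


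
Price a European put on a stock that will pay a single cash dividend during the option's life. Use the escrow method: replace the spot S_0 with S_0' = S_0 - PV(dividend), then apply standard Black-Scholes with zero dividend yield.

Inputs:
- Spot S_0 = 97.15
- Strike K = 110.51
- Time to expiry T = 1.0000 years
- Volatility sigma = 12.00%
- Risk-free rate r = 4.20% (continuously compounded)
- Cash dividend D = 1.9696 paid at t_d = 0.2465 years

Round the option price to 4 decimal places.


PV(D) = D * exp(-r * t_d) = 1.9696 * 0.98970041 = 1.94931392
S_0' = S_0 - PV(D) = 97.1500 - 1.94931392 = 95.20068608
d1 = (ln(S_0'/K) + (r + sigma^2/2)*T) / (sigma*sqrt(T)) = -0.83265722
d2 = d1 - sigma*sqrt(T) = -0.95265722
exp(-rT) = 0.95886978
N(-d1) = 0.79748096; N(-d2) = 0.82961811
P = K * exp(-rT) * N(-d2) - S_0' * N(-d1) = 110.5100 * 0.95886978 * 0.82961811 - 95.20068608 * 0.79748096 = 11.9895

Answer: Price = 11.9895


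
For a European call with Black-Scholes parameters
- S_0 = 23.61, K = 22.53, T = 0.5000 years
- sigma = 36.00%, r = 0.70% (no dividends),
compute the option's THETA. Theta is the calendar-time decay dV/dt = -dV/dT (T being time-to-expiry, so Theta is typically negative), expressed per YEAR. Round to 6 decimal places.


Answer: Theta = -2.357366

Derivation:
d1 = 0.3249650503; d2 = 0.0704066091
phi(d1) = 0.3784241301; exp(-qT) = 1.0000000000; exp(-rT) = 0.9965061179
Theta = -S*exp(-qT)*phi(d1)*sigma/(2*sqrt(T)) - r*K*exp(-rT)*N(d2) + q*S*exp(-qT)*N(d1)
N(d1) = 0.6273962384; N(d2) = 0.5280649845; sqrt(T) = 0.7071067812
Term 1 = -23.6100 * 1.0000000000 * 0.3784241301 * 0.3600 / (2 * 0.7071067812) = -2.2743762482
Term 2 = -0.0070 * 22.5300 * 0.9965061179 * 0.5280649845 = -0.0829901543
Term 3 = 0 (no dividend yield, q = 0)
Theta = -2.2743762482 + (-0.0829901543) + (0.0000000000) = -2.357366


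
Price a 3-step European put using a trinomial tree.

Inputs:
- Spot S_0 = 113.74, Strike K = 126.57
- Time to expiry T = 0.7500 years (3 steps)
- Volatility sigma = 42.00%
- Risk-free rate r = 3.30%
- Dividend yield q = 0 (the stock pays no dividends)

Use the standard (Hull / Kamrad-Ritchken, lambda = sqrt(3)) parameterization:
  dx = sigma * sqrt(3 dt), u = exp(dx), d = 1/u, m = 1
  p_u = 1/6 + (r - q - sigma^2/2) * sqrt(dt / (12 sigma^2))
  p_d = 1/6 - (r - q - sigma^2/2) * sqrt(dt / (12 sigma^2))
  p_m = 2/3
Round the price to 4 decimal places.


dt = T/N = 0.250000; dx = sigma*sqrt(3*dt) = 0.363731
u = exp(dx) = 1.438687; d = 1/u = 0.695078
p_u = 0.147697, p_m = 0.666667, p_d = 0.185637
Discount per step: exp(-r*dt) = 0.991784
Stock lattice S(k, j) with j the centered position index:
  k=0: S(0,+0) = 113.7400
  k=1: S(1,-1) = 79.0582; S(1,+0) = 113.7400; S(1,+1) = 163.6362
  k=2: S(2,-2) = 54.9517; S(2,-1) = 79.0582; S(2,+0) = 113.7400; S(2,+1) = 163.6362; S(2,+2) = 235.4213
  k=3: S(3,-3) = 38.1957; S(3,-2) = 54.9517; S(3,-1) = 79.0582; S(3,+0) = 113.7400; S(3,+1) = 163.6362; S(3,+2) = 235.4213; S(3,+3) = 338.6974
Terminal payoffs V(N, j) = max(K - S_T, 0):
  V(3,-3) = 88.374293; V(3,-2) = 71.618345; V(3,-1) = 47.511786; V(3,+0) = 12.830000; V(3,+1) = 0.000000; V(3,+2) = 0.000000; V(3,+3) = 0.000000
Backward induction: V(k, j) = exp(-r*dt) * [p_u * V(k+1, j+1) + p_m * V(k+1, j) + p_d * V(k+1, j-1)]
  V(2,-2) = exp(-r*dt) * [p_u*47.511786 + p_m*71.618345 + p_d*88.374293] = 70.583684
  V(2,-1) = exp(-r*dt) * [p_u*12.830000 + p_m*47.511786 + p_d*71.618345] = 46.479426
  V(2,+0) = exp(-r*dt) * [p_u*0.000000 + p_m*12.830000 + p_d*47.511786] = 17.230527
  V(2,+1) = exp(-r*dt) * [p_u*0.000000 + p_m*0.000000 + p_d*12.830000] = 2.362151
  V(2,+2) = exp(-r*dt) * [p_u*0.000000 + p_m*0.000000 + p_d*0.000000] = 0.000000
  V(1,-1) = exp(-r*dt) * [p_u*17.230527 + p_m*46.479426 + p_d*70.583684] = 46.250951
  V(1,+0) = exp(-r*dt) * [p_u*2.362151 + p_m*17.230527 + p_d*46.479426] = 20.296054
  V(1,+1) = exp(-r*dt) * [p_u*0.000000 + p_m*2.362151 + p_d*17.230527] = 4.734168
  V(0,+0) = exp(-r*dt) * [p_u*4.734168 + p_m*20.296054 + p_d*46.250951] = 22.628343

Answer: Price = V(0,0) = 22.6283


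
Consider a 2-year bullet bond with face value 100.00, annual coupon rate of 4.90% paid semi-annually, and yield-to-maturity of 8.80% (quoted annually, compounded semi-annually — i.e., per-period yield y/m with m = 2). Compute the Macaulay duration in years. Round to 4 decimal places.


Coupon per period c = face * coupon_rate / m = 2.450000
Periods per year m = 2; per-period yield y/m = 0.044000
Number of cashflows N = 4
Cashflows (t years, CF_t, discount factor 1/(1+y/m)^(m*t), PV):
  t = 0.5000: CF_t = 2.450000, DF = 0.957854, PV = 2.346743
  t = 1.0000: CF_t = 2.450000, DF = 0.917485, PV = 2.247838
  t = 1.5000: CF_t = 2.450000, DF = 0.878817, PV = 2.153102
  t = 2.0000: CF_t = 102.450000, DF = 0.841779, PV = 86.240242
Price P = sum_t PV_t = 92.987926
Macaulay numerator sum_t t * PV_t:
  t * PV_t at t = 0.5000: 1.173372
  t * PV_t at t = 1.0000: 2.247838
  t * PV_t at t = 1.5000: 3.229653
  t * PV_t at t = 2.0000: 172.480485
Macaulay duration D = (sum_t t * PV_t) / P = 179.131348 / 92.987926 = 1.926394

Answer: Macaulay duration = 1.9264 years


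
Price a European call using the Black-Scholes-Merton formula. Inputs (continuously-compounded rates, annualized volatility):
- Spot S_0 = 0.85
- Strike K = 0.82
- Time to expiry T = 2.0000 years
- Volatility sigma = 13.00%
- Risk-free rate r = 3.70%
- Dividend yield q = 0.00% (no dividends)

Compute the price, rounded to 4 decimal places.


d1 = (ln(S/K) + (r - q + 0.5*sigma^2) * T) / (sigma * sqrt(T)) = 0.68987518
d2 = d1 - sigma * sqrt(T) = 0.50602742
exp(-rT) = 0.92867169; exp(-qT) = 1.00000000
C = S_0 * exp(-qT) * N(d1) - K * exp(-rT) * N(d2)
N(d1) = 0.75486366; N(d2) = 0.69358130
C = 0.8500 * 1.00000000 * 0.75486366 - 0.8200 * 0.92867169 * 0.69358130 = 0.1135

Answer: Price = 0.1135


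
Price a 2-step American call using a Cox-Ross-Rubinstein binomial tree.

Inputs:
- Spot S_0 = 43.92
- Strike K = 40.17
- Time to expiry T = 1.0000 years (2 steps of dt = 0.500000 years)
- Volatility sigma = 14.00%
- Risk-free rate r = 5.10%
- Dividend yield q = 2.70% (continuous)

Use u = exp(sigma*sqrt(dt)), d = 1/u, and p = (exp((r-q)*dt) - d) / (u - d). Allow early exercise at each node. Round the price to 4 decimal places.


dt = T/N = 0.500000
u = exp(sigma*sqrt(dt)) = 1.104061; d = 1/u = 0.905747
p = (exp((r-q)*dt) - d) / (u - d) = 0.536146
Discount per step: exp(-r*dt) = 0.974822
Stock lattice S(k, i) with i counting down-moves:
  k=0: S(0,0) = 43.9200
  k=1: S(1,0) = 48.4903; S(1,1) = 39.7804
  k=2: S(2,0) = 53.5363; S(2,1) = 43.9200; S(2,2) = 36.0310
Terminal payoffs V(N, i) = max(S_T - K, 0):
  V(2,0) = 13.366288; V(2,1) = 3.750000; V(2,2) = 0.000000
Backward induction: V(k, i) = exp(-r*dt) * [p * V(k+1, i) + (1-p) * V(k+1, i+1)]; then take max(V_cont, immediate exercise) for American.
  V(1,0) = exp(-r*dt) * [p*13.366288 + (1-p)*3.750000] = 8.681511; exercise = 8.320347; V(1,0) = max -> 8.681511
  V(1,1) = exp(-r*dt) * [p*3.750000 + (1-p)*0.000000] = 1.959928; exercise = 0.000000; V(1,1) = max -> 1.959928
  V(0,0) = exp(-r*dt) * [p*8.681511 + (1-p)*1.959928] = 5.423599; exercise = 3.750000; V(0,0) = max -> 5.423599

Answer: Price = V(0,0) = 5.4236


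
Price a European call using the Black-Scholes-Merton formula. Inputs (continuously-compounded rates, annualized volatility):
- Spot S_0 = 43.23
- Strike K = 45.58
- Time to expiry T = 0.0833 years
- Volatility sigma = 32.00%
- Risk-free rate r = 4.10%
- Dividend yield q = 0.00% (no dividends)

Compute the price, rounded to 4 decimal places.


Answer: Price = 0.7644

Derivation:
d1 = (ln(S/K) + (r - q + 0.5*sigma^2) * T) / (sigma * sqrt(T)) = -0.48998763
d2 = d1 - sigma * sqrt(T) = -0.58234520
exp(-rT) = 0.99659053; exp(-qT) = 1.00000000
C = S_0 * exp(-qT) * N(d1) - K * exp(-rT) * N(d2)
N(d1) = 0.31207133; N(d2) = 0.28016709
C = 43.2300 * 1.00000000 * 0.31207133 - 45.5800 * 0.99659053 * 0.28016709 = 0.7644


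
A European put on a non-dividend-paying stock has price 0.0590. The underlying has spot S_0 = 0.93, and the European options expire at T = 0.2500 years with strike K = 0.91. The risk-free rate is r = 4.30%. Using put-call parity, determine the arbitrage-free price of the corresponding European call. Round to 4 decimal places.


Put-call parity: C - P = S_0 * exp(-qT) - K * exp(-rT).
S_0 * exp(-qT) = 0.9300 * 1.00000000 = 0.93000000
K * exp(-rT) = 0.9100 * 0.98930757 = 0.90026989
C = P + S*exp(-qT) - K*exp(-rT)
C = 0.0590 + 0.93000000 - 0.90026989 = 0.0887

Answer: Call price = 0.0887


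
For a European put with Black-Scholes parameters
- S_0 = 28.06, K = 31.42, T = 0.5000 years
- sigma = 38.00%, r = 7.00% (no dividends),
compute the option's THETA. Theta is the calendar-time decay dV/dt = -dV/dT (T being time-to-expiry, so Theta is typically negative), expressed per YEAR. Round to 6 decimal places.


d1 = -0.1563061704; d2 = -0.4250067473
phi(d1) = 0.3940985230; exp(-qT) = 1.0000000000; exp(-rT) = 0.9656054163
Theta = -S*exp(-qT)*phi(d1)*sigma/(2*sqrt(T)) + r*K*exp(-rT)*N(-d2) - q*S*exp(-qT)*N(-d1)
N(-d1) = 0.5621041536; N(-d2) = 0.6645841219; sqrt(T) = 0.7071067812
Term 1 = -28.0600 * 1.0000000000 * 0.3940985230 * 0.3800 / (2 * 0.7071067812) = -2.9713996830
Term 2 = 0.0700 * 31.4200 * 0.9656054163 * 0.6645841219 = 1.4114122253
Term 3 = 0 (no dividend yield, q = 0)
Theta = -2.9713996830 + (1.4114122253) + (0.0000000000) = -1.559987

Answer: Theta = -1.559987


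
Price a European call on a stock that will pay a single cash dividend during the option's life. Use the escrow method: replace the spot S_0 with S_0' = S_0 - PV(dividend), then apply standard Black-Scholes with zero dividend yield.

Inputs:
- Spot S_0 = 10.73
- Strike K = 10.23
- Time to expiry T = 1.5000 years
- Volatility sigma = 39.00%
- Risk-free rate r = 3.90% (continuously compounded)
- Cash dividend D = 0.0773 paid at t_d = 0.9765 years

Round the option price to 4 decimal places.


Answer: Price = 2.4602

Derivation:
PV(D) = D * exp(-r * t_d) = 0.0773 * 0.96263256 = 0.07441150
S_0' = S_0 - PV(D) = 10.7300 - 0.07441150 = 10.65558850
d1 = (ln(S_0'/K) + (r + sigma^2/2)*T) / (sigma*sqrt(T)) = 0.44663392
d2 = d1 - sigma*sqrt(T) = -0.03101658
exp(-rT) = 0.94317824
N(d1) = 0.67243030; N(d2) = 0.48762816
C = S_0' * N(d1) - K * exp(-rT) * N(d2) = 10.65558850 * 0.67243030 - 10.2300 * 0.94317824 * 0.48762816 = 2.4602


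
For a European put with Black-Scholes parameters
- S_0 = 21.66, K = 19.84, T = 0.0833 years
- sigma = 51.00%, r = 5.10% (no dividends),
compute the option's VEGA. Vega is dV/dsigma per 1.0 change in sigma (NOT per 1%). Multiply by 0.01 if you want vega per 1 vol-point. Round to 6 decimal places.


d1 = 0.6987241073; d2 = 0.5515292364
phi(d1) = 0.3125326853; exp(-qT) = 1.0000000000; exp(-rT) = 0.9957607113
Vega = S * exp(-qT) * phi(d1) * sqrt(T) = 21.6600 * 1.0000000000 * 0.3125326853 * 0.2886173938 = 1.953783

Answer: Vega = 1.953783


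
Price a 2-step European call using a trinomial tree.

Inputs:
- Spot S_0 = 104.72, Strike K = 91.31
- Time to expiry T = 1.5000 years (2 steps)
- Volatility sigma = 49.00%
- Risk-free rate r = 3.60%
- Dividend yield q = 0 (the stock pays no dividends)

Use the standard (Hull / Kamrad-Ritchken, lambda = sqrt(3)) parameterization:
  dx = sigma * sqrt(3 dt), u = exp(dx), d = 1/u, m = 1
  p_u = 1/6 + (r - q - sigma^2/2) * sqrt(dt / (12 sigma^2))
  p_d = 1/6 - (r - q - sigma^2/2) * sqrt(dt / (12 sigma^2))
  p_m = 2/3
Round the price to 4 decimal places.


dt = T/N = 0.750000; dx = sigma*sqrt(3*dt) = 0.735000
u = exp(dx) = 2.085482; d = 1/u = 0.479505
p_u = 0.123784, p_m = 0.666667, p_d = 0.209549
Discount per step: exp(-r*dt) = 0.973361
Stock lattice S(k, j) with j the centered position index:
  k=0: S(0,+0) = 104.7200
  k=1: S(1,-1) = 50.2138; S(1,+0) = 104.7200; S(1,+1) = 218.3917
  k=2: S(2,-2) = 24.0778; S(2,-1) = 50.2138; S(2,+0) = 104.7200; S(2,+1) = 218.3917; S(2,+2) = 455.4519
Terminal payoffs V(N, j) = max(S_T - K, 0):
  V(2,-2) = 0.000000; V(2,-1) = 0.000000; V(2,+0) = 13.410000; V(2,+1) = 127.081674; V(2,+2) = 364.141904
Backward induction: V(k, j) = exp(-r*dt) * [p_u * V(k+1, j+1) + p_m * V(k+1, j) + p_d * V(k+1, j-1)]
  V(1,-1) = exp(-r*dt) * [p_u*13.410000 + p_m*0.000000 + p_d*0.000000] = 1.615725
  V(1,+0) = exp(-r*dt) * [p_u*127.081674 + p_m*13.410000 + p_d*0.000000] = 24.013483
  V(1,+1) = exp(-r*dt) * [p_u*364.141904 + p_m*127.081674 + p_d*13.410000] = 129.073657
  V(0,+0) = exp(-r*dt) * [p_u*129.073657 + p_m*24.013483 + p_d*1.615725] = 31.463725

Answer: Price = V(0,0) = 31.4637


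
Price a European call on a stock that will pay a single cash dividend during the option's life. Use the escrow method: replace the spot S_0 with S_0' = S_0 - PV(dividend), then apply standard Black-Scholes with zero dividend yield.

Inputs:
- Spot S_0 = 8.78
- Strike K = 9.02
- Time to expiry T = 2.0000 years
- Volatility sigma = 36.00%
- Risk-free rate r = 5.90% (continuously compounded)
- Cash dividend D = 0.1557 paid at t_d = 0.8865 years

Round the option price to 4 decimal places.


PV(D) = D * exp(-r * t_d) = 0.1557 * 0.94904079 = 0.14776565
S_0' = S_0 - PV(D) = 8.7800 - 0.14776565 = 8.63223435
d1 = (ln(S_0'/K) + (r + sigma^2/2)*T) / (sigma*sqrt(T)) = 0.40002414
d2 = d1 - sigma*sqrt(T) = -0.10909274
exp(-rT) = 0.88869605
N(d1) = 0.65543063; N(d2) = 0.45656447
C = S_0' * N(d1) - K * exp(-rT) * N(d2) = 8.63223435 * 0.65543063 - 9.0200 * 0.88869605 * 0.45656447 = 1.9980

Answer: Price = 1.9980


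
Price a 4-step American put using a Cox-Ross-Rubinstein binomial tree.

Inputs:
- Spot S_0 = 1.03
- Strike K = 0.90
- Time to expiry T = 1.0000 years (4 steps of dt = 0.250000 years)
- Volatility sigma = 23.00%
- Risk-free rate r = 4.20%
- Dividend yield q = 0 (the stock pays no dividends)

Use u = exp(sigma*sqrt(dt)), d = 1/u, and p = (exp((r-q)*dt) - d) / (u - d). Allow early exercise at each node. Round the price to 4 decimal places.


dt = T/N = 0.250000
u = exp(sigma*sqrt(dt)) = 1.121873; d = 1/u = 0.891366
p = (exp((r-q)*dt) - d) / (u - d) = 0.517073
Discount per step: exp(-r*dt) = 0.989555
Stock lattice S(k, i) with i counting down-moves:
  k=0: S(0,0) = 1.0300
  k=1: S(1,0) = 1.1555; S(1,1) = 0.9181
  k=2: S(2,0) = 1.2964; S(2,1) = 1.0300; S(2,2) = 0.8184
  k=3: S(3,0) = 1.4543; S(3,1) = 1.1555; S(3,2) = 0.9181; S(3,3) = 0.7295
  k=4: S(4,0) = 1.6316; S(4,1) = 1.2964; S(4,2) = 1.0300; S(4,3) = 0.8184; S(4,4) = 0.6502
Terminal payoffs V(N, i) = max(K - S_T, 0):
  V(4,0) = 0.000000; V(4,1) = 0.000000; V(4,2) = 0.000000; V(4,3) = 0.081630; V(4,4) = 0.249778
Backward induction: V(k, i) = exp(-r*dt) * [p * V(k+1, i) + (1-p) * V(k+1, i+1)]; then take max(V_cont, immediate exercise) for American.
  V(3,0) = exp(-r*dt) * [p*0.000000 + (1-p)*0.000000] = 0.000000; exercise = 0.000000; V(3,0) = max -> 0.000000
  V(3,1) = exp(-r*dt) * [p*0.000000 + (1-p)*0.000000] = 0.000000; exercise = 0.000000; V(3,1) = max -> 0.000000
  V(3,2) = exp(-r*dt) * [p*0.000000 + (1-p)*0.081630] = 0.039010; exercise = 0.000000; V(3,2) = max -> 0.039010
  V(3,3) = exp(-r*dt) * [p*0.081630 + (1-p)*0.249778] = 0.161132; exercise = 0.170533; V(3,3) = max -> 0.170533
  V(2,0) = exp(-r*dt) * [p*0.000000 + (1-p)*0.000000] = 0.000000; exercise = 0.000000; V(2,0) = max -> 0.000000
  V(2,1) = exp(-r*dt) * [p*0.000000 + (1-p)*0.039010] = 0.018642; exercise = 0.000000; V(2,1) = max -> 0.018642
  V(2,2) = exp(-r*dt) * [p*0.039010 + (1-p)*0.170533] = 0.101455; exercise = 0.081630; V(2,2) = max -> 0.101455
  V(1,0) = exp(-r*dt) * [p*0.000000 + (1-p)*0.018642] = 0.008909; exercise = 0.000000; V(1,0) = max -> 0.008909
  V(1,1) = exp(-r*dt) * [p*0.018642 + (1-p)*0.101455] = 0.058022; exercise = 0.000000; V(1,1) = max -> 0.058022
  V(0,0) = exp(-r*dt) * [p*0.008909 + (1-p)*0.058022] = 0.032286; exercise = 0.000000; V(0,0) = max -> 0.032286

Answer: Price = V(0,0) = 0.0323


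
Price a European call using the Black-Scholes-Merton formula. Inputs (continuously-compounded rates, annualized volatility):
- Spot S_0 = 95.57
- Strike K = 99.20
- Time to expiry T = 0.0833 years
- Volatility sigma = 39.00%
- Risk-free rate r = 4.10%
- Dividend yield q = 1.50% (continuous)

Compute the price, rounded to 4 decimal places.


d1 = (ln(S/K) + (r - q + 0.5*sigma^2) * T) / (sigma * sqrt(T)) = -0.25566885
d2 = d1 - sigma * sqrt(T) = -0.36822963
exp(-rT) = 0.99659053; exp(-qT) = 0.99875128
C = S_0 * exp(-qT) * N(d1) - K * exp(-rT) * N(d2)
N(d1) = 0.39910328; N(d2) = 0.35635101
C = 95.5700 * 0.99875128 * 0.39910328 - 99.2000 * 0.99659053 * 0.35635101 = 2.8652

Answer: Price = 2.8652


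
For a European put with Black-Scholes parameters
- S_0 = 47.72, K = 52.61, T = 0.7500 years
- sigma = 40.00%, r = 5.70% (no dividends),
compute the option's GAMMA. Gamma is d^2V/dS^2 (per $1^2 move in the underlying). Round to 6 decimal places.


d1 = 0.0149948877; d2 = -0.3314152738
phi(d1) = 0.3988974325; exp(-qT) = 1.0000000000; exp(-rT) = 0.9581508979
Gamma = exp(-qT) * phi(d1) / (S * sigma * sqrt(T)) = 1.0000000000 * 0.3988974325 / (47.7200 * 0.4000 * 0.8660254038) = 0.024131

Answer: Gamma = 0.024131


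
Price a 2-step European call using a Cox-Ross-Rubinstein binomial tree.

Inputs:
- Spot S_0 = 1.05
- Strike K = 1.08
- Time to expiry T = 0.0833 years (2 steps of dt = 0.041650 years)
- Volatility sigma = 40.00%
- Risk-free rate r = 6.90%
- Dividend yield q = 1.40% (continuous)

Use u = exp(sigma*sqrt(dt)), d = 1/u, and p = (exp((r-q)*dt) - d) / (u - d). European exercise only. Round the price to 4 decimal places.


dt = T/N = 0.041650
u = exp(sigma*sqrt(dt)) = 1.085058; d = 1/u = 0.921610
p = (exp((r-q)*dt) - d) / (u - d) = 0.493634
Discount per step: exp(-r*dt) = 0.997130
Stock lattice S(k, i) with i counting down-moves:
  k=0: S(0,0) = 1.0500
  k=1: S(1,0) = 1.1393; S(1,1) = 0.9677
  k=2: S(2,0) = 1.2362; S(2,1) = 1.0500; S(2,2) = 0.8918
Terminal payoffs V(N, i) = max(S_T - K, 0):
  V(2,0) = 0.156218; V(2,1) = 0.000000; V(2,2) = 0.000000
Backward induction: V(k, i) = exp(-r*dt) * [p * V(k+1, i) + (1-p) * V(k+1, i+1)].
  V(1,0) = exp(-r*dt) * [p*0.156218 + (1-p)*0.000000] = 0.076893
  V(1,1) = exp(-r*dt) * [p*0.000000 + (1-p)*0.000000] = 0.000000
  V(0,0) = exp(-r*dt) * [p*0.076893 + (1-p)*0.000000] = 0.037848

Answer: Price = V(0,0) = 0.0378


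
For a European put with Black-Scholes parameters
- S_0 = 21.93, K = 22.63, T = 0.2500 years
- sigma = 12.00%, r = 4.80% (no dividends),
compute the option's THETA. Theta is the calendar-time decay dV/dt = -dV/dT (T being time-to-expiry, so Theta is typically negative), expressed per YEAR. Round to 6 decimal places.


Answer: Theta = -0.320563

Derivation:
d1 = -0.2936816203; d2 = -0.3536816203
phi(d1) = 0.3821037997; exp(-qT) = 1.0000000000; exp(-rT) = 0.9880717129
Theta = -S*exp(-qT)*phi(d1)*sigma/(2*sqrt(T)) + r*K*exp(-rT)*N(-d2) - q*S*exp(-qT)*N(-d1)
N(-d1) = 0.6154993999; N(-d2) = 0.6382112508; sqrt(T) = 0.5000000000
Term 1 = -21.9300 * 1.0000000000 * 0.3821037997 * 0.1200 / (2 * 0.5000000000) = -1.0055443593
Term 2 = 0.0480 * 22.6300 * 0.9880717129 * 0.6382112508 = 0.6849812970
Term 3 = 0 (no dividend yield, q = 0)
Theta = -1.0055443593 + (0.6849812970) + (0.0000000000) = -0.320563


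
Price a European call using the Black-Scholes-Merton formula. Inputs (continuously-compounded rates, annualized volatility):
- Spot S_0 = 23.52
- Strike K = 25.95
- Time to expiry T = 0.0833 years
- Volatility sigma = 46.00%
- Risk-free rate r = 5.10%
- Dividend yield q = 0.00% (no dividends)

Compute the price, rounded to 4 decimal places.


d1 = (ln(S/K) + (r - q + 0.5*sigma^2) * T) / (sigma * sqrt(T)) = -0.64218497
d2 = d1 - sigma * sqrt(T) = -0.77494897
exp(-rT) = 0.99576071; exp(-qT) = 1.00000000
C = S_0 * exp(-qT) * N(d1) - K * exp(-rT) * N(d2)
N(d1) = 0.26037654; N(d2) = 0.21918491
C = 23.5200 * 1.00000000 * 0.26037654 - 25.9500 * 0.99576071 * 0.21918491 = 0.4603

Answer: Price = 0.4603


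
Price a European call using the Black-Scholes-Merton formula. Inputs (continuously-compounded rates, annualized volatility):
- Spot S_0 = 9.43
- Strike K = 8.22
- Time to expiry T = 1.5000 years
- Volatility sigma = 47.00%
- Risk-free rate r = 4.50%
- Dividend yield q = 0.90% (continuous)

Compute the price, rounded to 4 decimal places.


Answer: Price = 2.8360

Derivation:
d1 = (ln(S/K) + (r - q + 0.5*sigma^2) * T) / (sigma * sqrt(T)) = 0.62019150
d2 = d1 - sigma * sqrt(T) = 0.04456141
exp(-rT) = 0.93472772; exp(-qT) = 0.98659072
C = S_0 * exp(-qT) * N(d1) - K * exp(-rT) * N(d2)
N(d1) = 0.73243414; N(d2) = 0.51777155
C = 9.4300 * 0.98659072 * 0.73243414 - 8.2200 * 0.93472772 * 0.51777155 = 2.8360


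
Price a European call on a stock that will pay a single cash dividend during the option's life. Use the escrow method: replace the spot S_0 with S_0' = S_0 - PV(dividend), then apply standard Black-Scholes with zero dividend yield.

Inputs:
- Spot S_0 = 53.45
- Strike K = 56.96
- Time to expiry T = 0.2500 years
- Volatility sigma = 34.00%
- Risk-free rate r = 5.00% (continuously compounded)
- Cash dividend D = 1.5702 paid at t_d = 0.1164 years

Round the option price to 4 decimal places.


Answer: Price = 1.8852

Derivation:
PV(D) = D * exp(-r * t_d) = 1.5702 * 0.99419690 = 1.56108798
S_0' = S_0 - PV(D) = 53.4500 - 1.56108798 = 51.88891202
d1 = (ln(S_0'/K) + (r + sigma^2/2)*T) / (sigma*sqrt(T)) = -0.38996553
d2 = d1 - sigma*sqrt(T) = -0.55996553
exp(-rT) = 0.98757780
N(d1) = 0.34828102; N(d2) = 0.28775147
C = S_0' * N(d1) - K * exp(-rT) * N(d2) = 51.88891202 * 0.34828102 - 56.9600 * 0.98757780 * 0.28775147 = 1.8852


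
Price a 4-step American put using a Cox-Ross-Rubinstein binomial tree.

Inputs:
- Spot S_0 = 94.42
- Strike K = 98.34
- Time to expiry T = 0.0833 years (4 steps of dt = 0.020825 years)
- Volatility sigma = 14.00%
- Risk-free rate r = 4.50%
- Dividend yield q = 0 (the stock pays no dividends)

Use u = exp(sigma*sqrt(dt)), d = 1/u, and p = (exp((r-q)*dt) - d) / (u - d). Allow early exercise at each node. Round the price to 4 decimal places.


dt = T/N = 0.020825
u = exp(sigma*sqrt(dt)) = 1.020409; d = 1/u = 0.979999
p = (exp((r-q)*dt) - d) / (u - d) = 0.518151
Discount per step: exp(-r*dt) = 0.999063
Stock lattice S(k, i) with i counting down-moves:
  k=0: S(0,0) = 94.4200
  k=1: S(1,0) = 96.3470; S(1,1) = 92.5316
  k=2: S(2,0) = 98.3133; S(2,1) = 94.4200; S(2,2) = 90.6809
  k=3: S(3,0) = 100.3197; S(3,1) = 96.3470; S(3,2) = 92.5316; S(3,3) = 88.8672
  k=4: S(4,0) = 102.3671; S(4,1) = 98.3133; S(4,2) = 94.4200; S(4,3) = 90.6809; S(4,4) = 87.0898
Terminal payoffs V(N, i) = max(K - S_T, 0):
  V(4,0) = 0.000000; V(4,1) = 0.026697; V(4,2) = 3.920000; V(4,3) = 7.659125; V(4,4) = 11.250176
Backward induction: V(k, i) = exp(-r*dt) * [p * V(k+1, i) + (1-p) * V(k+1, i+1)]; then take max(V_cont, immediate exercise) for American.
  V(3,0) = exp(-r*dt) * [p*0.000000 + (1-p)*0.026697] = 0.012852; exercise = 0.000000; V(3,0) = max -> 0.012852
  V(3,1) = exp(-r*dt) * [p*0.026697 + (1-p)*3.920000] = 1.900898; exercise = 1.993012; V(3,1) = max -> 1.993012
  V(3,2) = exp(-r*dt) * [p*3.920000 + (1-p)*7.659125] = 5.716334; exercise = 5.808447; V(3,2) = max -> 5.808447
  V(3,3) = exp(-r*dt) * [p*7.659125 + (1-p)*11.250176] = 9.380674; exercise = 9.472787; V(3,3) = max -> 9.472787
  V(2,0) = exp(-r*dt) * [p*0.012852 + (1-p)*1.993012] = 0.966084; exercise = 0.026697; V(2,0) = max -> 0.966084
  V(2,1) = exp(-r*dt) * [p*1.993012 + (1-p)*5.808447] = 3.827886; exercise = 3.920000; V(2,1) = max -> 3.920000
  V(2,2) = exp(-r*dt) * [p*5.808447 + (1-p)*9.472787] = 7.567011; exercise = 7.659125; V(2,2) = max -> 7.659125
  V(1,0) = exp(-r*dt) * [p*0.966084 + (1-p)*3.920000] = 2.387187; exercise = 1.993012; V(1,0) = max -> 2.387187
  V(1,1) = exp(-r*dt) * [p*3.920000 + (1-p)*7.659125] = 5.716334; exercise = 5.808447; V(1,1) = max -> 5.808447
  V(0,0) = exp(-r*dt) * [p*2.387187 + (1-p)*5.808447] = 4.031937; exercise = 3.920000; V(0,0) = max -> 4.031937

Answer: Price = V(0,0) = 4.0319


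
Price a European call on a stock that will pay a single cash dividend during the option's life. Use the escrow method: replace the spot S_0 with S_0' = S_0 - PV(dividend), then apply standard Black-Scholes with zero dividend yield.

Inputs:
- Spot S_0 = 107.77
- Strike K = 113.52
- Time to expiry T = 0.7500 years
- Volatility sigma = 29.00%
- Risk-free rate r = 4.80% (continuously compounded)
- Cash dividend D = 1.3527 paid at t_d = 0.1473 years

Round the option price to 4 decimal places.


Answer: Price = 9.3187

Derivation:
PV(D) = D * exp(-r * t_d) = 1.3527 * 0.99295454 = 1.34316960
S_0' = S_0 - PV(D) = 107.7700 - 1.34316960 = 106.42683040
d1 = (ln(S_0'/K) + (r + sigma^2/2)*T) / (sigma*sqrt(T)) = 0.01200959
d2 = d1 - sigma*sqrt(T) = -0.23913777
exp(-rT) = 0.96464029
N(d1) = 0.50479102; N(d2) = 0.40549938
C = S_0' * N(d1) - K * exp(-rT) * N(d2) = 106.42683040 * 0.50479102 - 113.5200 * 0.96464029 * 0.40549938 = 9.3187


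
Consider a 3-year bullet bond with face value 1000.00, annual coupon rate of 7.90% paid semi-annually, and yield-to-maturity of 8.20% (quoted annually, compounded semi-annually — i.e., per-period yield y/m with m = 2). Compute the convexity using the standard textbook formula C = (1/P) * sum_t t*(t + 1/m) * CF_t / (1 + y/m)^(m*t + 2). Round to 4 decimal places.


Coupon per period c = face * coupon_rate / m = 39.500000
Periods per year m = 2; per-period yield y/m = 0.041000
Number of cashflows N = 6
Cashflows (t years, CF_t, discount factor 1/(1+y/m)^(m*t), PV):
  t = 0.5000: CF_t = 39.500000, DF = 0.960615, PV = 37.944284
  t = 1.0000: CF_t = 39.500000, DF = 0.922781, PV = 36.449841
  t = 1.5000: CF_t = 39.500000, DF = 0.886437, PV = 35.014256
  t = 2.0000: CF_t = 39.500000, DF = 0.851524, PV = 33.635213
  t = 2.5000: CF_t = 39.500000, DF = 0.817987, PV = 32.310483
  t = 3.0000: CF_t = 1039.500000, DF = 0.785770, PV = 816.808252
Price P = sum_t PV_t = 992.162329
Convexity numerator sum_t t*(t + 1/m) * CF_t / (1+y/m)^(m*t + 2):
  t = 0.5000: term = 17.507128
  t = 1.0000: term = 50.452819
  t = 1.5000: term = 96.931449
  t = 2.0000: term = 155.189639
  t = 2.5000: term = 223.616195
  t = 3.0000: term = 7914.217048
Convexity = (1/P) * sum = 8457.914277 / 992.162329 = 8.524728

Answer: Convexity = 8.5247


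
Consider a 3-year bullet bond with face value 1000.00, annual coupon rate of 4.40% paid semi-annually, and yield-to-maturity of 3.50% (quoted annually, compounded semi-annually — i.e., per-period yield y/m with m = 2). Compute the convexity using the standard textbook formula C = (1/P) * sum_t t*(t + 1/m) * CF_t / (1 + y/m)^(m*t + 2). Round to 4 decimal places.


Answer: Convexity = 9.4472

Derivation:
Coupon per period c = face * coupon_rate / m = 22.000000
Periods per year m = 2; per-period yield y/m = 0.017500
Number of cashflows N = 6
Cashflows (t years, CF_t, discount factor 1/(1+y/m)^(m*t), PV):
  t = 0.5000: CF_t = 22.000000, DF = 0.982801, PV = 21.621622
  t = 1.0000: CF_t = 22.000000, DF = 0.965898, PV = 21.249751
  t = 1.5000: CF_t = 22.000000, DF = 0.949285, PV = 20.884276
  t = 2.0000: CF_t = 22.000000, DF = 0.932959, PV = 20.525087
  t = 2.5000: CF_t = 22.000000, DF = 0.916913, PV = 20.172076
  t = 3.0000: CF_t = 1022.000000, DF = 0.901143, PV = 920.967678
Price P = sum_t PV_t = 1025.420489
Convexity numerator sum_t t*(t + 1/m) * CF_t / (1+y/m)^(m*t + 2):
  t = 0.5000: term = 10.442138
  t = 1.0000: term = 30.787631
  t = 1.5000: term = 60.516227
  t = 2.0000: term = 99.125680
  t = 2.5000: term = 146.131223
  t = 3.0000: term = 9340.386591
Convexity = (1/P) * sum = 9687.389490 / 1025.420489 = 9.447236


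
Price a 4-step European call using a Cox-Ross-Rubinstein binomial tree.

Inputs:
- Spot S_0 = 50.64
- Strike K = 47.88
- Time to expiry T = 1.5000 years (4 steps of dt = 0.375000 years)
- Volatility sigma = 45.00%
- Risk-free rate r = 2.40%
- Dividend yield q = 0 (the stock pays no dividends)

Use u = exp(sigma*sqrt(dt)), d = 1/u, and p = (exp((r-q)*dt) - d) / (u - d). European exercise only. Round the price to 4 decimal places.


Answer: Price = V(0,0) = 12.6808

Derivation:
dt = T/N = 0.375000
u = exp(sigma*sqrt(dt)) = 1.317278; d = 1/u = 0.759141
p = (exp((r-q)*dt) - d) / (u - d) = 0.447739
Discount per step: exp(-r*dt) = 0.991040
Stock lattice S(k, i) with i counting down-moves:
  k=0: S(0,0) = 50.6400
  k=1: S(1,0) = 66.7070; S(1,1) = 38.4429
  k=2: S(2,0) = 87.8716; S(2,1) = 50.6400; S(2,2) = 29.1836
  k=3: S(3,0) = 115.7514; S(3,1) = 66.7070; S(3,2) = 38.4429; S(3,3) = 22.1545
  k=4: S(4,0) = 152.4768; S(4,1) = 87.8716; S(4,2) = 50.6400; S(4,3) = 29.1836; S(4,4) = 16.8184
Terminal payoffs V(N, i) = max(S_T - K, 0):
  V(4,0) = 104.596756; V(4,1) = 39.991627; V(4,2) = 2.760000; V(4,3) = 0.000000; V(4,4) = 0.000000
Backward induction: V(k, i) = exp(-r*dt) * [p * V(k+1, i) + (1-p) * V(k+1, i+1)].
  V(3,0) = exp(-r*dt) * [p*104.596756 + (1-p)*39.991627] = 68.300361
  V(3,1) = exp(-r*dt) * [p*39.991627 + (1-p)*2.760000] = 19.255952
  V(3,2) = exp(-r*dt) * [p*2.760000 + (1-p)*0.000000] = 1.224687
  V(3,3) = exp(-r*dt) * [p*0.000000 + (1-p)*0.000000] = 0.000000
  V(2,0) = exp(-r*dt) * [p*68.300361 + (1-p)*19.255952] = 40.845757
  V(2,1) = exp(-r*dt) * [p*19.255952 + (1-p)*1.224687] = 9.214674
  V(2,2) = exp(-r*dt) * [p*1.224687 + (1-p)*0.000000] = 0.543427
  V(1,0) = exp(-r*dt) * [p*40.845757 + (1-p)*9.214674] = 23.167682
  V(1,1) = exp(-r*dt) * [p*9.214674 + (1-p)*0.543427] = 4.386225
  V(0,0) = exp(-r*dt) * [p*23.167682 + (1-p)*4.386225] = 12.680766


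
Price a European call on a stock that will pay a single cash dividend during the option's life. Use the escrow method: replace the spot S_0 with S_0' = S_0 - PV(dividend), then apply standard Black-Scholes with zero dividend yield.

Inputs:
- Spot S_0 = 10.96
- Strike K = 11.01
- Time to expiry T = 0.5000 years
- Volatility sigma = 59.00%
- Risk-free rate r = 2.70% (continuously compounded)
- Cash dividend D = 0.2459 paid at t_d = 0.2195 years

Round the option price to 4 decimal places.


Answer: Price = 1.7103

Derivation:
PV(D) = D * exp(-r * t_d) = 0.2459 * 0.99409103 = 0.24444698
S_0' = S_0 - PV(D) = 10.9600 - 0.24444698 = 10.71555302
d1 = (ln(S_0'/K) + (r + sigma^2/2)*T) / (sigma*sqrt(T)) = 0.17597919
d2 = d1 - sigma*sqrt(T) = -0.24121381
exp(-rT) = 0.98659072
N(d1) = 0.56984486; N(d2) = 0.40469471
C = S_0' * N(d1) - K * exp(-rT) * N(d2) = 10.71555302 * 0.56984486 - 11.0100 * 0.98659072 * 0.40469471 = 1.7103


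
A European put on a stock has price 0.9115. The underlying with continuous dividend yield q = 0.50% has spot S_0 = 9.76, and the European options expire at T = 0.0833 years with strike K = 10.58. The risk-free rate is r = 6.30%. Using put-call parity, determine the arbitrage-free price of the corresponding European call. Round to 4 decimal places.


Put-call parity: C - P = S_0 * exp(-qT) - K * exp(-rT).
S_0 * exp(-qT) = 9.7600 * 0.99958359 = 9.75593581
K * exp(-rT) = 10.5800 * 0.99476585 = 10.52462265
C = P + S*exp(-qT) - K*exp(-rT)
C = 0.9115 + 9.75593581 - 10.52462265 = 0.1428

Answer: Call price = 0.1428


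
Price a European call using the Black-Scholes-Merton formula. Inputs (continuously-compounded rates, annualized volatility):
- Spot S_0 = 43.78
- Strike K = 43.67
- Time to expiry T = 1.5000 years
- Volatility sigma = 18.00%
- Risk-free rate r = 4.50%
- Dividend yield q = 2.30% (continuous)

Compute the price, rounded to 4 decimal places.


d1 = (ln(S/K) + (r - q + 0.5*sigma^2) * T) / (sigma * sqrt(T)) = 0.27132964
d2 = d1 - sigma * sqrt(T) = 0.05087556
exp(-rT) = 0.93472772; exp(-qT) = 0.96608834
C = S_0 * exp(-qT) * N(d1) - K * exp(-rT) * N(d2)
N(d1) = 0.60693124; N(d2) = 0.52028766
C = 43.7800 * 0.96608834 * 0.60693124 - 43.6700 * 0.93472772 * 0.52028766 = 4.4325

Answer: Price = 4.4325


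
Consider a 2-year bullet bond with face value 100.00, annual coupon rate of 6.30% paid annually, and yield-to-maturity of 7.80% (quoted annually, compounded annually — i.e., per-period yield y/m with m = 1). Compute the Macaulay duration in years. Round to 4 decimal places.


Coupon per period c = face * coupon_rate / m = 6.300000
Periods per year m = 1; per-period yield y/m = 0.078000
Number of cashflows N = 2
Cashflows (t years, CF_t, discount factor 1/(1+y/m)^(m*t), PV):
  t = 1.0000: CF_t = 6.300000, DF = 0.927644, PV = 5.844156
  t = 2.0000: CF_t = 106.300000, DF = 0.860523, PV = 91.473594
Price P = sum_t PV_t = 97.317750
Macaulay numerator sum_t t * PV_t:
  t * PV_t at t = 1.0000: 5.844156
  t * PV_t at t = 2.0000: 182.947188
Macaulay duration D = (sum_t t * PV_t) / P = 188.791344 / 97.317750 = 1.939948

Answer: Macaulay duration = 1.9399 years


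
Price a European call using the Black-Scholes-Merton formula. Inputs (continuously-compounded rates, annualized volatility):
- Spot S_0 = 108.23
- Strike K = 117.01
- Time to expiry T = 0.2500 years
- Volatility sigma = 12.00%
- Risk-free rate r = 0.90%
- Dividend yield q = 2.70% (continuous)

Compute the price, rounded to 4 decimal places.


Answer: Price = 0.2603

Derivation:
d1 = (ln(S/K) + (r - q + 0.5*sigma^2) * T) / (sigma * sqrt(T)) = -1.34501348
d2 = d1 - sigma * sqrt(T) = -1.40501348
exp(-rT) = 0.99775253; exp(-qT) = 0.99327273
C = S_0 * exp(-qT) * N(d1) - K * exp(-rT) * N(d2)
N(d1) = 0.08931044; N(d2) = 0.08000863
C = 108.2300 * 0.99327273 * 0.08931044 - 117.0100 * 0.99775253 * 0.08000863 = 0.2603


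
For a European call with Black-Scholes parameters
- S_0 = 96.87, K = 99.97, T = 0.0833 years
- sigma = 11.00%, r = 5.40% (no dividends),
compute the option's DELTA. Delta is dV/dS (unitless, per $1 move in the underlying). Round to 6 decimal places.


d1 = -0.8346407613; d2 = -0.8663886746
phi(d1) = 0.2816046524; exp(-qT) = 1.0000000000; exp(-rT) = 0.9955119017
N(d1) = 0.2019600023
Delta = exp(-qT) * N(d1) = 1.0000000000 * 0.2019600023 = 0.201960

Answer: Delta = 0.201960


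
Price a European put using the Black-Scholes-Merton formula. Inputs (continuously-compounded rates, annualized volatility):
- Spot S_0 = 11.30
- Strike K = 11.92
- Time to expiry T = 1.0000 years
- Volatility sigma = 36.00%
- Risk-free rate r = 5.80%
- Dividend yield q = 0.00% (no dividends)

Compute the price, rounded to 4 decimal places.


d1 = (ln(S/K) + (r - q + 0.5*sigma^2) * T) / (sigma * sqrt(T)) = 0.19273629
d2 = d1 - sigma * sqrt(T) = -0.16726371
exp(-rT) = 0.94364995; exp(-qT) = 1.00000000
P = K * exp(-rT) * N(-d2) - S_0 * exp(-qT) * N(-d1)
N(-d1) = 0.42358275; N(-d2) = 0.56641872
P = 11.9200 * 0.94364995 * 0.56641872 - 11.3000 * 1.00000000 * 0.42358275 = 1.5848

Answer: Price = 1.5848


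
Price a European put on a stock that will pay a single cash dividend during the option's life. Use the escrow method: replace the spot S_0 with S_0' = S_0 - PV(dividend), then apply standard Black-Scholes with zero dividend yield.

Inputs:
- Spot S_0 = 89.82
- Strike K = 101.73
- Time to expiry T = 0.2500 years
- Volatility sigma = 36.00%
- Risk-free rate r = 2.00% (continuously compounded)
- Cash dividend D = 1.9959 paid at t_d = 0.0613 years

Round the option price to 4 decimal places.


Answer: Price = 15.4723

Derivation:
PV(D) = D * exp(-r * t_d) = 1.9959 * 0.99877475 = 1.99345453
S_0' = S_0 - PV(D) = 89.8200 - 1.99345453 = 87.82654547
d1 = (ln(S_0'/K) + (r + sigma^2/2)*T) / (sigma*sqrt(T)) = -0.69865805
d2 = d1 - sigma*sqrt(T) = -0.87865805
exp(-rT) = 0.99501248
N(-d1) = 0.75761712; N(-d2) = 0.81020665
P = K * exp(-rT) * N(-d2) - S_0' * N(-d1) = 101.7300 * 0.99501248 * 0.81020665 - 87.82654547 * 0.75761712 = 15.4723


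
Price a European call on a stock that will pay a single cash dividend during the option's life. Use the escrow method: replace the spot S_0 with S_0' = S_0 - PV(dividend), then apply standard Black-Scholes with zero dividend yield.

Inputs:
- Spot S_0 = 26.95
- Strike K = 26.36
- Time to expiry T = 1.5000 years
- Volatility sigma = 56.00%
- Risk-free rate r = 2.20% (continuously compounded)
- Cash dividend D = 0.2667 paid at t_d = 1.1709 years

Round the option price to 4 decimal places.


PV(D) = D * exp(-r * t_d) = 0.2667 * 0.97456915 = 0.25991759
S_0' = S_0 - PV(D) = 26.9500 - 0.25991759 = 26.69008241
d1 = (ln(S_0'/K) + (r + sigma^2/2)*T) / (sigma*sqrt(T)) = 0.40918776
d2 = d1 - sigma*sqrt(T) = -0.27666937
exp(-rT) = 0.96753856
N(d1) = 0.65879906; N(d2) = 0.39101700
C = S_0' * N(d1) - K * exp(-rT) * N(d2) = 26.69008241 * 0.65879906 - 26.3600 * 0.96753856 * 0.39101700 = 7.6108

Answer: Price = 7.6108
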